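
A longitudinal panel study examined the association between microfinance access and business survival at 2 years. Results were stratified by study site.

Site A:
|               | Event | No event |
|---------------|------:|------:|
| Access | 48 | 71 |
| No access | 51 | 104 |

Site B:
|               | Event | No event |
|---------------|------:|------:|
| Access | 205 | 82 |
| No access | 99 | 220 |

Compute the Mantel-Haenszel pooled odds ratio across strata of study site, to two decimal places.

OR_MH = Σ(aᵢdᵢ/nᵢ) / Σ(bᵢcᵢ/nᵢ), where nᵢ is the stratum total.
Stratum 1 (Site A): n = 274; a·d/n = 48·104/274 = 18.2190; b·c/n = 71·51/274 = 13.2153
Stratum 2 (Site B): n = 606; a·d/n = 205·220/606 = 74.4224; b·c/n = 82·99/606 = 13.3960
OR_MH = (18.2190 + 74.4224) / (13.2153 + 13.3960) = 92.6414 / 26.6114 = 3.48127

3.48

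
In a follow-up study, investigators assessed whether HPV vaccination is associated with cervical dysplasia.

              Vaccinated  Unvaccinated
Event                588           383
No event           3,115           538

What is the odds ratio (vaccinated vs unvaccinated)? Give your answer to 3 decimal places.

Reading the table with exposure as columns: a = 588 (Vaccinated, case), b = 3115 (Vaccinated, non-case), c = 383 (Unvaccinated, case), d = 538.
OR = (a·d)/(b·c) = (588 × 538) / (3115 × 383) = 316344 / 1193045 = 0.26516
Exposure is associated with lower odds of cervical dysplasia (OR = 0.27 < 1).

0.265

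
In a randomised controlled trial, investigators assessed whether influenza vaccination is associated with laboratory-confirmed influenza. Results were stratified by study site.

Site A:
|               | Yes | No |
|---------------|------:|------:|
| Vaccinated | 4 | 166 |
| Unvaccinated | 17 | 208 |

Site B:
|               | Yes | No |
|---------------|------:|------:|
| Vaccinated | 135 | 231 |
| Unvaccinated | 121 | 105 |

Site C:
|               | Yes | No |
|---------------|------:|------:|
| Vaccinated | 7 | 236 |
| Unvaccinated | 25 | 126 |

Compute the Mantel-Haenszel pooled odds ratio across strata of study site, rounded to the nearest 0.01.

0.41

OR_MH = Σ(aᵢdᵢ/nᵢ) / Σ(bᵢcᵢ/nᵢ), where nᵢ is the stratum total.
Stratum 1 (Site A): n = 395; a·d/n = 4·208/395 = 2.1063; b·c/n = 166·17/395 = 7.1443
Stratum 2 (Site B): n = 592; a·d/n = 135·105/592 = 23.9443; b·c/n = 231·121/592 = 47.2145
Stratum 3 (Site C): n = 394; a·d/n = 7·126/394 = 2.2386; b·c/n = 236·25/394 = 14.9746
OR_MH = (2.1063 + 23.9443 + 2.2386) / (7.1443 + 47.2145 + 14.9746) = 28.2892 / 69.3335 = 0.40802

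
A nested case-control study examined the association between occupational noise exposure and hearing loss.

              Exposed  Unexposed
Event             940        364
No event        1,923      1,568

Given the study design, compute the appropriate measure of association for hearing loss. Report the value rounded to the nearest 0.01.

2.11

Reading the table with exposure as columns: a = 940 (Exposed, case), b = 1923 (Exposed, non-case), c = 364 (Unexposed, case), d = 1568.
This is a nested case-control study: participants were sampled on outcome status, so risks in the source population cannot be estimated directly — relative risk is not valid here. The odds ratio is the appropriate measure.
OR = (a·d)/(b·c) = (940 × 1568) / (1923 × 364) = 1473920 / 699972 = 2.10568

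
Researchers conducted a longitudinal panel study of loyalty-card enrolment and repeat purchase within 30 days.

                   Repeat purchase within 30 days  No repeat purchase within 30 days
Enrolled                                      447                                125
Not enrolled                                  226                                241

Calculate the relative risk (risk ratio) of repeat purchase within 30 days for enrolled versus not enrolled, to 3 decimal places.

1.615

Cells: a = 447, b = 125, c = 226, d = 241.
Risk in exposed = 447/572 = 0.78147; risk in unexposed = 226/467 = 0.48394.
RR = 0.78147 / 0.48394 = 1.61480
The risk among the exposed is 1.61 times that among the unexposed.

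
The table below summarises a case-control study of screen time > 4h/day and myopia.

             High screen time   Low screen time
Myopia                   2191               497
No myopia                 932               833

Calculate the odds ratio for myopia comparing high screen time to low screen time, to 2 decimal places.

3.94

Reading the table with exposure as columns: a = 2191 (High screen time, case), b = 932 (High screen time, non-case), c = 497 (Low screen time, case), d = 833.
OR = (a·d)/(b·c) = (2191 × 833) / (932 × 497) = 1825103 / 463204 = 3.94017
The odds of myopia are about 3.94 times as high in the high screen time group.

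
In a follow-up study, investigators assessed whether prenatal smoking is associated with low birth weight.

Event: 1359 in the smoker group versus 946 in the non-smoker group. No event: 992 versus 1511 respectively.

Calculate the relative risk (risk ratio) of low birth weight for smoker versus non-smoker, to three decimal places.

From the description: a = 1359, b = 992, c = 946, d = 1511.
Risk in exposed = 1359/2351 = 0.57805; risk in unexposed = 946/2457 = 0.38502.
RR = 0.57805 / 0.38502 = 1.50135
The risk among the exposed is 1.50 times that among the unexposed.

1.501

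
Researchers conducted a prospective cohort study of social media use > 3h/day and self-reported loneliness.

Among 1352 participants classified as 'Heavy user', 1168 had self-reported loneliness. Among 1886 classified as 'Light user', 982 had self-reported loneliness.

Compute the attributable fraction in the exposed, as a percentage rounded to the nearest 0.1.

39.7

From the description: a = 1168, b = 184, c = 982, d = 904.
Risk in exposed = 1168/1352 = 0.86391; risk in unexposed = 982/1886 = 0.52068.
RR = 0.86391/0.52068 = 1.65919
AR% = (RR − 1)/RR × 100 = (1.65919 − 1)/1.65919 × 100 = 39.7297%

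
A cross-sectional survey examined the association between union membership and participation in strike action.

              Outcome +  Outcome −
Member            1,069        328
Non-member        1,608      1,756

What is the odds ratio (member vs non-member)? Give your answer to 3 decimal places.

3.559

Cells: a = 1069, b = 328, c = 1608, d = 1756.
OR = (a·d)/(b·c) = (1069 × 1756) / (328 × 1608) = 1877164 / 527424 = 3.55912
The odds of participation in strike action are about 3.56 times as high in the member group.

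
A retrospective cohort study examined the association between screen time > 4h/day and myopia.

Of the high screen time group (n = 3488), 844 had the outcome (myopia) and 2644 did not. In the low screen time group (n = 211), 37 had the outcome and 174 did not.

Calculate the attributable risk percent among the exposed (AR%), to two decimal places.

From the description: a = 844, b = 2644, c = 37, d = 174.
Risk in exposed = 844/3488 = 0.24197; risk in unexposed = 37/211 = 0.17536.
RR = 0.24197/0.17536 = 1.37990
AR% = (RR − 1)/RR × 100 = (1.37990 − 1)/1.37990 × 100 = 27.5308%

27.53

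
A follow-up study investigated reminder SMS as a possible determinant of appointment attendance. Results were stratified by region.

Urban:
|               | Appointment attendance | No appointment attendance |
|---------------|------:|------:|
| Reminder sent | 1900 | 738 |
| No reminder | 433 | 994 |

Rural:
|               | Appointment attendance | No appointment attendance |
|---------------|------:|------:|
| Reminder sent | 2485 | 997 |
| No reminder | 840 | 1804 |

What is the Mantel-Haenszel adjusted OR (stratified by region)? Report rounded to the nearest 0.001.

5.556

OR_MH = Σ(aᵢdᵢ/nᵢ) / Σ(bᵢcᵢ/nᵢ), where nᵢ is the stratum total.
Stratum 1 (Urban): n = 4065; a·d/n = 1900·994/4065 = 464.6002; b·c/n = 738·433/4065 = 78.6111
Stratum 2 (Rural): n = 6126; a·d/n = 2485·1804/6126 = 731.7891; b·c/n = 997·840/6126 = 136.7091
OR_MH = (464.6002 + 731.7891) / (78.6111 + 136.7091) = 1196.3893 / 215.3202 = 5.55633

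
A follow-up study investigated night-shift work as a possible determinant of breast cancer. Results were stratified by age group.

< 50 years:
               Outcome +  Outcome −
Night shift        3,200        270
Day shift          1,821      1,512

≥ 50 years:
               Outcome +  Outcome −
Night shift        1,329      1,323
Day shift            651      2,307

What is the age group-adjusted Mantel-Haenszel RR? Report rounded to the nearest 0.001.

RR_MH = Σ(aᵢ·n₀ᵢ/nᵢ) / Σ(cᵢ·n₁ᵢ/nᵢ), with n₁ᵢ = aᵢ+bᵢ (exposed), n₀ᵢ = cᵢ+dᵢ (unexposed), nᵢ = n₁ᵢ+n₀ᵢ.
Stratum 1 (< 50 years): n₁ = 3470, n₀ = 3333, n = 6803; a·n₀/n = 3200·3333/6803 = 1567.7789; c·n₁/n = 1821·3470/6803 = 928.8358
Stratum 2 (≥ 50 years): n₁ = 2652, n₀ = 2958, n = 5610; a·n₀/n = 1329·2958/5610 = 700.7455; c·n₁/n = 651·2652/5610 = 307.7455
RR_MH = (1567.7789 + 700.7455) / (928.8358 + 307.7455) = 2268.5244 / 1236.5813 = 1.83451

1.835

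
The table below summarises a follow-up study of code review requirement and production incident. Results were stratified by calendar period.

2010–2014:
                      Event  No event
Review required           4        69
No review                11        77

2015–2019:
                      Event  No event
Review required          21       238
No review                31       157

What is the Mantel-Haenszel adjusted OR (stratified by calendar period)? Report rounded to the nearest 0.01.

0.44

OR_MH = Σ(aᵢdᵢ/nᵢ) / Σ(bᵢcᵢ/nᵢ), where nᵢ is the stratum total.
Stratum 1 (2010–2014): n = 161; a·d/n = 4·77/161 = 1.9130; b·c/n = 69·11/161 = 4.7143
Stratum 2 (2015–2019): n = 447; a·d/n = 21·157/447 = 7.3758; b·c/n = 238·31/447 = 16.5056
OR_MH = (1.9130 + 7.3758) / (4.7143 + 16.5056) = 9.2889 / 21.2199 = 0.43774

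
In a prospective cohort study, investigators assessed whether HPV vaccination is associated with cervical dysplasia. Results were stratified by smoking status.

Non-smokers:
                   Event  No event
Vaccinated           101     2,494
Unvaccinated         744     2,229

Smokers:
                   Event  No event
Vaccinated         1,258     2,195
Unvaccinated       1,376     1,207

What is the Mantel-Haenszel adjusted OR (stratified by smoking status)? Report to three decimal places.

0.350

OR_MH = Σ(aᵢdᵢ/nᵢ) / Σ(bᵢcᵢ/nᵢ), where nᵢ is the stratum total.
Stratum 1 (Non-smokers): n = 5568; a·d/n = 101·2229/5568 = 40.4327; b·c/n = 2494·744/5568 = 333.2500
Stratum 2 (Smokers): n = 6036; a·d/n = 1258·1207/6036 = 251.5583; b·c/n = 2195·1376/6036 = 500.3844
OR_MH = (40.4327 + 251.5583) / (333.2500 + 500.3844) = 291.9910 / 833.6344 = 0.35026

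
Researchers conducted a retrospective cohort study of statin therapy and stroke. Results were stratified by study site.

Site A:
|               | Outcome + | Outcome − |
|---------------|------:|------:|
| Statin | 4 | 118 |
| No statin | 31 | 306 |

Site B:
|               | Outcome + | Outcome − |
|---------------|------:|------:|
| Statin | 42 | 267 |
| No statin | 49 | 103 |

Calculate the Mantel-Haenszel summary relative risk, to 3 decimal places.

0.409

RR_MH = Σ(aᵢ·n₀ᵢ/nᵢ) / Σ(cᵢ·n₁ᵢ/nᵢ), with n₁ᵢ = aᵢ+bᵢ (exposed), n₀ᵢ = cᵢ+dᵢ (unexposed), nᵢ = n₁ᵢ+n₀ᵢ.
Stratum 1 (Site A): n₁ = 122, n₀ = 337, n = 459; a·n₀/n = 4·337/459 = 2.9368; c·n₁/n = 31·122/459 = 8.2397
Stratum 2 (Site B): n₁ = 309, n₀ = 152, n = 461; a·n₀/n = 42·152/461 = 13.8482; c·n₁/n = 49·309/461 = 32.8438
RR_MH = (2.9368 + 13.8482) / (8.2397 + 32.8438) = 16.7850 / 41.0835 = 0.40856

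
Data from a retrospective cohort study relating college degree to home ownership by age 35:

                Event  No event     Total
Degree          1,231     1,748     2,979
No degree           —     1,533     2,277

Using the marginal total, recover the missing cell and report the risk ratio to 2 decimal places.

The missing cell is in the unexposed row: 2277 − 1533 = 744.
So a = 1231, b = 1748, c = 744, d = 1533.
RR = [a/(a+b)] / [c/(c+d)] = (1231/2979) / (744/2277) = 0.41323/0.32675 = 1.26467

1.26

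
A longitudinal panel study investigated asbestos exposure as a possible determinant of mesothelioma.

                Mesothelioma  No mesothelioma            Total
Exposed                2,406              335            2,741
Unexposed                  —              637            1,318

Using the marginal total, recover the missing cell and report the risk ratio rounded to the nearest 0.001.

1.699

The missing cell is in the unexposed row: 1318 − 637 = 681.
So a = 2406, b = 335, c = 681, d = 637.
RR = [a/(a+b)] / [c/(c+d)] = (2406/2741) / (681/1318) = 0.87778/0.51669 = 1.69885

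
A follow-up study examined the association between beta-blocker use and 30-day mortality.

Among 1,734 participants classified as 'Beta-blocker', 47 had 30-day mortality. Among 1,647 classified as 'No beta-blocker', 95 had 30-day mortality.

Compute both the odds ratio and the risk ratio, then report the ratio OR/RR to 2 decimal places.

0.97

From the description: a = 47, b = 1687, c = 95, d = 1552.
OR = (47·1552)/(1687·95) = 72944/160265 = 0.45515
Risk in exposed = 47/1734 = 0.02710; risk in unexposed = 95/1647 = 0.05768; RR = 0.46991
OR/RR = 0.45515 / 0.46991 = 0.96857
The outcome is rare in both groups, so OR ≈ RR (ratio near 1).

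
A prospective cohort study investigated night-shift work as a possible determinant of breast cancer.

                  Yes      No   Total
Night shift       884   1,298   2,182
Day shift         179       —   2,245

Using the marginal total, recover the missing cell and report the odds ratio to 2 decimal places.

7.86

The missing cell is in the unexposed row: 2245 − 179 = 2066.
So a = 884, b = 1298, c = 179, d = 2066.
OR = (a·d)/(b·c) = (884 × 2066) / (1298 × 179) = 1826344 / 232342 = 7.86058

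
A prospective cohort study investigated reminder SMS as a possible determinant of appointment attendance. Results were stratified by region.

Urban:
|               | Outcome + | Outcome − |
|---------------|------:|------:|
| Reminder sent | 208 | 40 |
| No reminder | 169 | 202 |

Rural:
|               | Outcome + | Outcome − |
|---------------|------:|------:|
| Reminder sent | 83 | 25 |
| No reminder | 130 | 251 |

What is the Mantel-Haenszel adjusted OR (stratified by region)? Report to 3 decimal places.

6.289

OR_MH = Σ(aᵢdᵢ/nᵢ) / Σ(bᵢcᵢ/nᵢ), where nᵢ is the stratum total.
Stratum 1 (Urban): n = 619; a·d/n = 208·202/619 = 67.8772; b·c/n = 40·169/619 = 10.9208
Stratum 2 (Rural): n = 489; a·d/n = 83·251/489 = 42.6033; b·c/n = 25·130/489 = 6.6462
OR_MH = (67.8772 + 42.6033) / (10.9208 + 6.6462) = 110.4805 / 17.5671 = 6.28907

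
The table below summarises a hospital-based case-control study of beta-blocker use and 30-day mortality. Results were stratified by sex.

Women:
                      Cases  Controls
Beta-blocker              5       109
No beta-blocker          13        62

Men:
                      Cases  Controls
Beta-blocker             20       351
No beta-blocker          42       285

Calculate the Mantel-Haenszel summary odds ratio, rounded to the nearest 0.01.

0.34

OR_MH = Σ(aᵢdᵢ/nᵢ) / Σ(bᵢcᵢ/nᵢ), where nᵢ is the stratum total.
Stratum 1 (Women): n = 189; a·d/n = 5·62/189 = 1.6402; b·c/n = 109·13/189 = 7.4974
Stratum 2 (Men): n = 698; a·d/n = 20·285/698 = 8.1662; b·c/n = 351·42/698 = 21.1203
OR_MH = (1.6402 + 8.1662) / (7.4974 + 21.1203) = 9.8064 / 28.6177 = 0.34267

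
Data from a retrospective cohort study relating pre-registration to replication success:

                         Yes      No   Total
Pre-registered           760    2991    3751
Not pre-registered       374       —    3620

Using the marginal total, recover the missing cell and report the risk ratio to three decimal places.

The missing cell is in the unexposed row: 3620 − 374 = 3246.
So a = 760, b = 2991, c = 374, d = 3246.
RR = [a/(a+b)] / [c/(c+d)] = (760/3751) / (374/3620) = 0.20261/0.10331 = 1.96112

1.961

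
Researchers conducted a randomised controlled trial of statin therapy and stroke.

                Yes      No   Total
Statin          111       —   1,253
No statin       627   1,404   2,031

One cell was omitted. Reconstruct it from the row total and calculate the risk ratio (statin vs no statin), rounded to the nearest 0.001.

0.287

The missing cell is in the exposed row: 1253 − 111 = 1142.
So a = 111, b = 1142, c = 627, d = 1404.
RR = [a/(a+b)] / [c/(c+d)] = (111/1253) / (627/2031) = 0.08859/0.30871 = 0.28696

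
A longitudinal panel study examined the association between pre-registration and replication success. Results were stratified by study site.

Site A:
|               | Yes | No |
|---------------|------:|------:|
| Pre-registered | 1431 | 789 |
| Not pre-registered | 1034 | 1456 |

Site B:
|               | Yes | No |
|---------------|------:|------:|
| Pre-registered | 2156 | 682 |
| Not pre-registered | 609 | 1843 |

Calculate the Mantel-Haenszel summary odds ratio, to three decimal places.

OR_MH = Σ(aᵢdᵢ/nᵢ) / Σ(bᵢcᵢ/nᵢ), where nᵢ is the stratum total.
Stratum 1 (Site A): n = 4710; a·d/n = 1431·1456/4710 = 442.3643; b·c/n = 789·1034/4710 = 173.2115
Stratum 2 (Site B): n = 5290; a·d/n = 2156·1843/5290 = 751.1357; b·c/n = 682·609/5290 = 78.5138
OR_MH = (442.3643 + 751.1357) / (173.2115 + 78.5138) = 1193.5001 / 251.7253 = 4.74128

4.741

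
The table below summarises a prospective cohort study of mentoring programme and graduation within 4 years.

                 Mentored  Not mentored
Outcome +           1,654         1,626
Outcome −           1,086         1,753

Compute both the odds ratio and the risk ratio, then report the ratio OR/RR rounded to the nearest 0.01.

1.31

Reading the table with exposure as columns: a = 1654 (Mentored, case), b = 1086 (Mentored, non-case), c = 1626 (Not mentored, case), d = 1753.
OR = (1654·1753)/(1086·1626) = 2899462/1765836 = 1.64198
Risk in exposed = 1654/2740 = 0.60365; risk in unexposed = 1626/3379 = 0.48121; RR = 1.25445
OR/RR = 1.64198 / 1.25445 = 1.30892
The outcome is not rare, so the OR lies further from 1 than the RR.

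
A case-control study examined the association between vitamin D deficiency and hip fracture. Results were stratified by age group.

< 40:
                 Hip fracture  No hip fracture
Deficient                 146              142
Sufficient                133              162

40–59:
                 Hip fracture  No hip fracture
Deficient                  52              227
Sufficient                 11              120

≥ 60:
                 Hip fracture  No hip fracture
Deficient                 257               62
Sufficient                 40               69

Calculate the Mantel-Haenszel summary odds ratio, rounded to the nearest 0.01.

2.20

OR_MH = Σ(aᵢdᵢ/nᵢ) / Σ(bᵢcᵢ/nᵢ), where nᵢ is the stratum total.
Stratum 1 (< 40): n = 583; a·d/n = 146·162/583 = 40.5695; b·c/n = 142·133/583 = 32.3945
Stratum 2 (40–59): n = 410; a·d/n = 52·120/410 = 15.2195; b·c/n = 227·11/410 = 6.0902
Stratum 3 (≥ 60): n = 428; a·d/n = 257·69/428 = 41.4322; b·c/n = 62·40/428 = 5.7944
OR_MH = (40.5695 + 15.2195 + 41.4322) / (32.3945 + 6.0902 + 5.7944) = 97.2212 / 44.2791 = 2.19564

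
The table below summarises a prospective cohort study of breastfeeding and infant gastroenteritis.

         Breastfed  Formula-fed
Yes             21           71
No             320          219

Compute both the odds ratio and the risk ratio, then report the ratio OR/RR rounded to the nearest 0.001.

Reading the table with exposure as columns: a = 21 (Breastfed, case), b = 320 (Breastfed, non-case), c = 71 (Formula-fed, case), d = 219.
OR = (21·219)/(320·71) = 4599/22720 = 0.20242
Risk in exposed = 21/341 = 0.06158; risk in unexposed = 71/290 = 0.24483; RR = 0.25154
OR/RR = 0.20242 / 0.25154 = 0.80473
The outcome is not rare, so the OR lies further from 1 than the RR.

0.805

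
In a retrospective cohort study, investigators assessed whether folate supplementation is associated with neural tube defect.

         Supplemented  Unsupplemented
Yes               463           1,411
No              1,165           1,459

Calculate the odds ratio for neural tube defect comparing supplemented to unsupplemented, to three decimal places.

Reading the table with exposure as columns: a = 463 (Supplemented, case), b = 1165 (Supplemented, non-case), c = 1411 (Unsupplemented, case), d = 1459.
OR = (a·d)/(b·c) = (463 × 1459) / (1165 × 1411) = 675517 / 1643815 = 0.41094
Exposure is associated with lower odds of neural tube defect (OR = 0.41 < 1).

0.411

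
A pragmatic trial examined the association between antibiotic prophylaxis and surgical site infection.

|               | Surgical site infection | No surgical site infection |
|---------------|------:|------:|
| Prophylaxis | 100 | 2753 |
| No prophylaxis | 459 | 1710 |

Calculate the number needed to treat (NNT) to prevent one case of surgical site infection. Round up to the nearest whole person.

6

Risk in treated group = 100/2853 = 0.03505; risk in control = 459/2169 = 0.21162.
Absolute risk reduction = 0.21162 − 0.03505 = 0.17657
NNT = 1 / ARR = 1 / 0.17657 = 5.664 → round up → 6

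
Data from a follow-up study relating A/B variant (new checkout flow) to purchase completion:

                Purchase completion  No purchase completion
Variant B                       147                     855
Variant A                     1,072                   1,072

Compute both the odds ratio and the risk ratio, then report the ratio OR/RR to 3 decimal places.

0.586

Cells: a = 147, b = 855, c = 1072, d = 1072.
OR = (147·1072)/(855·1072) = 157584/916560 = 0.17193
Risk in exposed = 147/1002 = 0.14671; risk in unexposed = 1072/2144 = 0.50000; RR = 0.29341
OR/RR = 0.17193 / 0.29341 = 0.58596
The outcome is not rare, so the OR lies further from 1 than the RR.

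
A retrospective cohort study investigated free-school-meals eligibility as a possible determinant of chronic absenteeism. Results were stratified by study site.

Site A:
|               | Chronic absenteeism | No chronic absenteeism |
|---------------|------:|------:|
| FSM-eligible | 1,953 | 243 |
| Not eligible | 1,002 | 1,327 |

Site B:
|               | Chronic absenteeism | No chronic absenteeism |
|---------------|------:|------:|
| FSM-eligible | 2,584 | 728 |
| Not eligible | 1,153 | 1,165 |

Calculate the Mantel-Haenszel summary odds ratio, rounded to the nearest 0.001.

OR_MH = Σ(aᵢdᵢ/nᵢ) / Σ(bᵢcᵢ/nᵢ), where nᵢ is the stratum total.
Stratum 1 (Site A): n = 4525; a·d/n = 1953·1327/4525 = 572.7361; b·c/n = 243·1002/4525 = 53.8091
Stratum 2 (Site B): n = 5630; a·d/n = 2584·1165/5630 = 534.6998; b·c/n = 728·1153/5630 = 149.0913
OR_MH = (572.7361 + 534.6998) / (53.8091 + 149.0913) = 1107.4360 / 202.9004 = 5.45803

5.458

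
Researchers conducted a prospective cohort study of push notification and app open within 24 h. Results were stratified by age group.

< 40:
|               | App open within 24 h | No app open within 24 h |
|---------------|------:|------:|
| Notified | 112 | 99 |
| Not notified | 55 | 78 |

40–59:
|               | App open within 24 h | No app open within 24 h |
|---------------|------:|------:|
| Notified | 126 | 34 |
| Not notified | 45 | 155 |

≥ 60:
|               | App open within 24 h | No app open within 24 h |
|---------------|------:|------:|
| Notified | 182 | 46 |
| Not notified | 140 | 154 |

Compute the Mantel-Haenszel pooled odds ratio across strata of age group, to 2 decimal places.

OR_MH = Σ(aᵢdᵢ/nᵢ) / Σ(bᵢcᵢ/nᵢ), where nᵢ is the stratum total.
Stratum 1 (< 40): n = 344; a·d/n = 112·78/344 = 25.3953; b·c/n = 99·55/344 = 15.8285
Stratum 2 (40–59): n = 360; a·d/n = 126·155/360 = 54.2500; b·c/n = 34·45/360 = 4.2500
Stratum 3 (≥ 60): n = 522; a·d/n = 182·154/522 = 53.6935; b·c/n = 46·140/522 = 12.3372
OR_MH = (25.3953 + 54.2500 + 53.6935) / (15.8285 + 4.2500 + 12.3372) = 133.3388 / 32.4157 = 4.11341

4.11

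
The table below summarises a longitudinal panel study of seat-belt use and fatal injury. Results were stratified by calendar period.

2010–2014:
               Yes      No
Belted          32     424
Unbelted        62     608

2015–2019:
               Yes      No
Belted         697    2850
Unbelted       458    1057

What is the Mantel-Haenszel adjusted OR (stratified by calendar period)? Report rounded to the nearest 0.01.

OR_MH = Σ(aᵢdᵢ/nᵢ) / Σ(bᵢcᵢ/nᵢ), where nᵢ is the stratum total.
Stratum 1 (2010–2014): n = 1126; a·d/n = 32·608/1126 = 17.2789; b·c/n = 424·62/1126 = 23.3464
Stratum 2 (2015–2019): n = 5062; a·d/n = 697·1057/5062 = 145.5411; b·c/n = 2850·458/5062 = 257.8625
OR_MH = (17.2789 + 145.5411) / (23.3464 + 257.8625) = 162.8200 / 281.2089 = 0.57900

0.58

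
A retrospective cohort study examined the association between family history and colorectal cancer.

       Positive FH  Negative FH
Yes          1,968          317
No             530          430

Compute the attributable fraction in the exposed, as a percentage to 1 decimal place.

Reading the table with exposure as columns: a = 1968 (Positive FH, case), b = 530 (Positive FH, non-case), c = 317 (Negative FH, case), d = 430.
Risk in exposed = 1968/2498 = 0.78783; risk in unexposed = 317/747 = 0.42436.
RR = 0.78783/0.42436 = 1.85650
AR% = (RR − 1)/RR × 100 = (1.85650 − 1)/1.85650 × 100 = 46.1351%

46.1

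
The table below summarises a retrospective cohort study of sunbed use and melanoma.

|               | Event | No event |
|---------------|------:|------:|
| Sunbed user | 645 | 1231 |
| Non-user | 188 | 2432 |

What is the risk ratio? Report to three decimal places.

Cells: a = 645, b = 1231, c = 188, d = 2432.
Risk in exposed = 645/1876 = 0.34382; risk in unexposed = 188/2620 = 0.07176.
RR = 0.34382 / 0.07176 = 4.79149
The risk among the exposed is 4.79 times that among the unexposed.

4.791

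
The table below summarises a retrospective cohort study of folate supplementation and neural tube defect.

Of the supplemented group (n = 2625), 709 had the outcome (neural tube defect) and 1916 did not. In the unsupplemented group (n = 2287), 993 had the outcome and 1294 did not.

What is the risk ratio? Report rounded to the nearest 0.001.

0.622

From the description: a = 709, b = 1916, c = 993, d = 1294.
Risk in exposed = 709/2625 = 0.27010; risk in unexposed = 993/2287 = 0.43419.
RR = 0.27010 / 0.43419 = 0.62206
The risk is 38% lower among the exposed than among the unexposed.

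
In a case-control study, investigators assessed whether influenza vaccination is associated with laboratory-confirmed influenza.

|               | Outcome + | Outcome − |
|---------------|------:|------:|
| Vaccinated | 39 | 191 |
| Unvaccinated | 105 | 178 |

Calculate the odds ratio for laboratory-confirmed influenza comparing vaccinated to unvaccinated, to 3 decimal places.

Cells: a = 39, b = 191, c = 105, d = 178.
OR = (a·d)/(b·c) = (39 × 178) / (191 × 105) = 6942 / 20055 = 0.34615
Exposure is associated with lower odds of laboratory-confirmed influenza (OR = 0.35 < 1).

0.346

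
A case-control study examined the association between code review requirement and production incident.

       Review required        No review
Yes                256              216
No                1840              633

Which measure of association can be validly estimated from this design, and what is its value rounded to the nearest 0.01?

0.41

Reading the table with exposure as columns: a = 256 (Review required, case), b = 1840 (Review required, non-case), c = 216 (No review, case), d = 633.
This is a case-control study: participants were sampled on outcome status, so risks in the source population cannot be estimated directly — relative risk is not valid here. The odds ratio is the appropriate measure.
OR = (a·d)/(b·c) = (256 × 633) / (1840 × 216) = 162048 / 397440 = 0.40773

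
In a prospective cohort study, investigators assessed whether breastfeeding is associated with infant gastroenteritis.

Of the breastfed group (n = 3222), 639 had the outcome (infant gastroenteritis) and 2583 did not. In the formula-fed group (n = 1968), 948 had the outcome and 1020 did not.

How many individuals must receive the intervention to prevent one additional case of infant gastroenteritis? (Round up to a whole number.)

Risk in treated group = 639/3222 = 0.19832; risk in control = 948/1968 = 0.48171.
Absolute risk reduction = 0.48171 − 0.19832 = 0.28338
NNT = 1 / ARR = 1 / 0.28338 = 3.529 → round up → 4

4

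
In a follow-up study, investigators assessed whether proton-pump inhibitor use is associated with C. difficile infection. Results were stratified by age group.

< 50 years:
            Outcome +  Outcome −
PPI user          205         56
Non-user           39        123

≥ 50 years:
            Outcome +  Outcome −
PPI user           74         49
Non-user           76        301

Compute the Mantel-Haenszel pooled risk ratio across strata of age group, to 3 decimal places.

3.141

RR_MH = Σ(aᵢ·n₀ᵢ/nᵢ) / Σ(cᵢ·n₁ᵢ/nᵢ), with n₁ᵢ = aᵢ+bᵢ (exposed), n₀ᵢ = cᵢ+dᵢ (unexposed), nᵢ = n₁ᵢ+n₀ᵢ.
Stratum 1 (< 50 years): n₁ = 261, n₀ = 162, n = 423; a·n₀/n = 205·162/423 = 78.5106; c·n₁/n = 39·261/423 = 24.0638
Stratum 2 (≥ 50 years): n₁ = 123, n₀ = 377, n = 500; a·n₀/n = 74·377/500 = 55.7960; c·n₁/n = 76·123/500 = 18.6960
RR_MH = (78.5106 + 55.7960) / (24.0638 + 18.6960) = 134.3066 / 42.7598 = 3.14095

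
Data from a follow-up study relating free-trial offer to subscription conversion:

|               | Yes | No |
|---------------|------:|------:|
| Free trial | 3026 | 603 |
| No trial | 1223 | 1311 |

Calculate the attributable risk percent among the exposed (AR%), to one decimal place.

Cells: a = 3026, b = 603, c = 1223, d = 1311.
Risk in exposed = 3026/3629 = 0.83384; risk in unexposed = 1223/2534 = 0.48264.
RR = 0.83384/0.48264 = 1.72768
AR% = (RR − 1)/RR × 100 = (1.72768 − 1)/1.72768 × 100 = 42.1188%

42.1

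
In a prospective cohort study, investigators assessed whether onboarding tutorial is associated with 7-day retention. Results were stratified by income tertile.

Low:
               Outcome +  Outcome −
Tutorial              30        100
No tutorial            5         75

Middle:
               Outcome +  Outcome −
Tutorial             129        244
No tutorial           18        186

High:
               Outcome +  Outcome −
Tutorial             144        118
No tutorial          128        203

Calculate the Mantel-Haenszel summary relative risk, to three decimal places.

RR_MH = Σ(aᵢ·n₀ᵢ/nᵢ) / Σ(cᵢ·n₁ᵢ/nᵢ), with n₁ᵢ = aᵢ+bᵢ (exposed), n₀ᵢ = cᵢ+dᵢ (unexposed), nᵢ = n₁ᵢ+n₀ᵢ.
Stratum 1 (Low): n₁ = 130, n₀ = 80, n = 210; a·n₀/n = 30·80/210 = 11.4286; c·n₁/n = 5·130/210 = 3.0952
Stratum 2 (Middle): n₁ = 373, n₀ = 204, n = 577; a·n₀/n = 129·204/577 = 45.6083; c·n₁/n = 18·373/577 = 11.6360
Stratum 3 (High): n₁ = 262, n₀ = 331, n = 593; a·n₀/n = 144·331/593 = 80.3777; c·n₁/n = 128·262/593 = 56.5531
RR_MH = (11.4286 + 45.6083 + 80.3777) / (3.0952 + 11.6360 + 56.5531) = 137.4146 / 71.2844 = 1.92770

1.928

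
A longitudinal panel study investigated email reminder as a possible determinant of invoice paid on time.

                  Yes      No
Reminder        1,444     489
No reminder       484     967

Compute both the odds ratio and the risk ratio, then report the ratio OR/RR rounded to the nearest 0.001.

2.634

Cells: a = 1444, b = 489, c = 484, d = 967.
OR = (1444·967)/(489·484) = 1396348/236676 = 5.89983
Risk in exposed = 1444/1933 = 0.74703; risk in unexposed = 484/1451 = 0.33356; RR = 2.23953
OR/RR = 5.89983 / 2.23953 = 2.63440
The outcome is not rare, so the OR lies further from 1 than the RR.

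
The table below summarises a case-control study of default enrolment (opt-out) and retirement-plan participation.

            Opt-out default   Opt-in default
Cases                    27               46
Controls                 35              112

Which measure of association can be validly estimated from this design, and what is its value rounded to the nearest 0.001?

Reading the table with exposure as columns: a = 27 (Opt-out default, case), b = 35 (Opt-out default, non-case), c = 46 (Opt-in default, case), d = 112.
This is a case-control study: participants were sampled on outcome status, so risks in the source population cannot be estimated directly — relative risk is not valid here. The odds ratio is the appropriate measure.
OR = (a·d)/(b·c) = (27 × 112) / (35 × 46) = 3024 / 1610 = 1.87826

1.878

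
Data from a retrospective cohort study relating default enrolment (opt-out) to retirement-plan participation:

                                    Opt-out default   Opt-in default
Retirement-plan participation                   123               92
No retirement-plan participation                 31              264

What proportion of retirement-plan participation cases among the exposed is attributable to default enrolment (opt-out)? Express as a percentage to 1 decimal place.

Reading the table with exposure as columns: a = 123 (Opt-out default, case), b = 31 (Opt-out default, non-case), c = 92 (Opt-in default, case), d = 264.
Risk in exposed = 123/154 = 0.79870; risk in unexposed = 92/356 = 0.25843.
RR = 0.79870/0.25843 = 3.09063
AR% = (RR − 1)/RR × 100 = (3.09063 − 1)/3.09063 × 100 = 67.6441%

67.6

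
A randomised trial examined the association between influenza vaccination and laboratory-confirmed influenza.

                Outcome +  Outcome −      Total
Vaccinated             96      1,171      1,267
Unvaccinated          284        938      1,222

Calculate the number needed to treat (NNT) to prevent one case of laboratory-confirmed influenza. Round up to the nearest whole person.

7

Risk in treated group = 96/1267 = 0.07577; risk in control = 284/1222 = 0.23241.
Absolute risk reduction = 0.23241 − 0.07577 = 0.15664
NNT = 1 / ARR = 1 / 0.15664 = 6.384 → round up → 7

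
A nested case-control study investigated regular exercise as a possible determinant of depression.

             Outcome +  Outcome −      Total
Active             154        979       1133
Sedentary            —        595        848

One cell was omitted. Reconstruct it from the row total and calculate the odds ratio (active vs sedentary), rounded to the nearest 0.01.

0.37

The missing cell is in the unexposed row: 848 − 595 = 253.
So a = 154, b = 979, c = 253, d = 595.
OR = (a·d)/(b·c) = (154 × 595) / (979 × 253) = 91630 / 247687 = 0.36994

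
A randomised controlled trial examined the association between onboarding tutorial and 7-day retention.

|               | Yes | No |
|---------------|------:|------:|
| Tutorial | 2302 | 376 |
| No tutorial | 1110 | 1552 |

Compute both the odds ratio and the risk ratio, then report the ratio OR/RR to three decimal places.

4.152

Cells: a = 2302, b = 376, c = 1110, d = 1552.
OR = (2302·1552)/(376·1110) = 3572704/417360 = 8.56025
Risk in exposed = 2302/2678 = 0.85960; risk in unexposed = 1110/2662 = 0.41698; RR = 2.06148
OR/RR = 8.56025 / 2.06148 = 4.15247
The outcome is not rare, so the OR lies further from 1 than the RR.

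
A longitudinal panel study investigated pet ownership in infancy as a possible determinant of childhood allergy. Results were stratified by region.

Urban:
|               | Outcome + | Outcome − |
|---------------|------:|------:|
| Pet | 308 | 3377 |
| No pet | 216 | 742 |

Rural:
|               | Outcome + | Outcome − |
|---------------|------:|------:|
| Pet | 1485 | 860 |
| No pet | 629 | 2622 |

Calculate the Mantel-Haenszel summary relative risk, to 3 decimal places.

2.129

RR_MH = Σ(aᵢ·n₀ᵢ/nᵢ) / Σ(cᵢ·n₁ᵢ/nᵢ), with n₁ᵢ = aᵢ+bᵢ (exposed), n₀ᵢ = cᵢ+dᵢ (unexposed), nᵢ = n₁ᵢ+n₀ᵢ.
Stratum 1 (Urban): n₁ = 3685, n₀ = 958, n = 4643; a·n₀/n = 308·958/4643 = 63.5503; c·n₁/n = 216·3685/4643 = 171.4323
Stratum 2 (Rural): n₁ = 2345, n₀ = 3251, n = 5596; a·n₀/n = 1485·3251/5596 = 862.7118; c·n₁/n = 629·2345/5596 = 263.5820
RR_MH = (63.5503 + 862.7118) / (171.4323 + 263.5820) = 926.2620 / 435.0143 = 2.12927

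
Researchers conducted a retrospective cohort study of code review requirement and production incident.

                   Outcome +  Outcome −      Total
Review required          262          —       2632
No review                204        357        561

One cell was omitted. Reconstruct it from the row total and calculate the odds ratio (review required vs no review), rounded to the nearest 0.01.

0.19

The missing cell is in the exposed row: 2632 − 262 = 2370.
So a = 262, b = 2370, c = 204, d = 357.
OR = (a·d)/(b·c) = (262 × 357) / (2370 × 204) = 93534 / 483480 = 0.19346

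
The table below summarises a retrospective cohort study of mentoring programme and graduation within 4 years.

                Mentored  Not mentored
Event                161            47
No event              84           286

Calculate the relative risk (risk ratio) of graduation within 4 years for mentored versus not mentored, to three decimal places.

4.656

Reading the table with exposure as columns: a = 161 (Mentored, case), b = 84 (Mentored, non-case), c = 47 (Not mentored, case), d = 286.
Risk in exposed = 161/245 = 0.65714; risk in unexposed = 47/333 = 0.14114.
RR = 0.65714 / 0.14114 = 4.65593
The risk among the exposed is 4.66 times that among the unexposed.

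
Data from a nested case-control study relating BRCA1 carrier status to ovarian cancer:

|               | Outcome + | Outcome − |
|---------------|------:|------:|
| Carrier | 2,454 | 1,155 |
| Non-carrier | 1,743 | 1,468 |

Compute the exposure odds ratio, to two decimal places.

1.79

Cells: a = 2454, b = 1155, c = 1743, d = 1468.
OR = (a·d)/(b·c) = (2454 × 1468) / (1155 × 1743) = 3602472 / 2013165 = 1.78946
The odds of ovarian cancer are about 1.79 times as high in the carrier group.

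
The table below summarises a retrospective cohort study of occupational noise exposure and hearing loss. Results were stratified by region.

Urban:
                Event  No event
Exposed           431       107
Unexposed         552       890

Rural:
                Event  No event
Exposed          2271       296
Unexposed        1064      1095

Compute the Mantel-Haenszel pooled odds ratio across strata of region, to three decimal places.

OR_MH = Σ(aᵢdᵢ/nᵢ) / Σ(bᵢcᵢ/nᵢ), where nᵢ is the stratum total.
Stratum 1 (Urban): n = 1980; a·d/n = 431·890/1980 = 193.7323; b·c/n = 107·552/1980 = 29.8303
Stratum 2 (Rural): n = 4726; a·d/n = 2271·1095/4726 = 526.1839; b·c/n = 296·1064/4726 = 66.6407
OR_MH = (193.7323 + 526.1839) / (29.8303 + 66.6407) = 719.9162 / 96.4710 = 7.46251

7.463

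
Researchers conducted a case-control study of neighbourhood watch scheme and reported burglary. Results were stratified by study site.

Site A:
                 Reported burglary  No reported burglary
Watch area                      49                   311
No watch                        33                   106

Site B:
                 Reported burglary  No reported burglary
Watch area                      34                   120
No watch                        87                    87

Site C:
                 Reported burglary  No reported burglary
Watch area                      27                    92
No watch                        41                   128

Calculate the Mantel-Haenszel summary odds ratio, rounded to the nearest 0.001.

0.480

OR_MH = Σ(aᵢdᵢ/nᵢ) / Σ(bᵢcᵢ/nᵢ), where nᵢ is the stratum total.
Stratum 1 (Site A): n = 499; a·d/n = 49·106/499 = 10.4088; b·c/n = 311·33/499 = 20.5671
Stratum 2 (Site B): n = 328; a·d/n = 34·87/328 = 9.0183; b·c/n = 120·87/328 = 31.8293
Stratum 3 (Site C): n = 288; a·d/n = 27·128/288 = 12.0000; b·c/n = 92·41/288 = 13.0972
OR_MH = (10.4088 + 9.0183 + 12.0000) / (20.5671 + 31.8293 + 13.0972) = 31.4271 / 65.4936 = 0.47985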